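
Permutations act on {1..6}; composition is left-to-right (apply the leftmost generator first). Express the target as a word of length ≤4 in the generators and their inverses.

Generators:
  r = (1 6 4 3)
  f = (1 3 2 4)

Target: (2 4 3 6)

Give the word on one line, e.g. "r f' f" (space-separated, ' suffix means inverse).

  after r: (1 6 4 3)
  after f': (1 6 2 3 4)
  after r': (2 4 3 6)

r f' r'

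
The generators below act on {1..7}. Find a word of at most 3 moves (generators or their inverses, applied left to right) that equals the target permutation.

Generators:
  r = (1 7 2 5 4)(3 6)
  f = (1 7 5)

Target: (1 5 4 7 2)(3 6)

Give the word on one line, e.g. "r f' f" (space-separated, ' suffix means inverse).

f r' f'

  after f: (1 7 5)
  after r': (2 7)(3 6)(4 5)
  after f': (1 5 4 7 2)(3 6)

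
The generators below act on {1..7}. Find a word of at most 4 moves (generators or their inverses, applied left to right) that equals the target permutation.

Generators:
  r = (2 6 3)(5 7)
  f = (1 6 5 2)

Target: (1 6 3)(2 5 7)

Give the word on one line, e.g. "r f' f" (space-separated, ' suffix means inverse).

  after r: (2 6 3)(5 7)
  after f': (1 2)(3 5 7 6)
  after f': (1 5 7)(3 6)
  after f': (1 6 3)(2 5 7)

r f' f' f'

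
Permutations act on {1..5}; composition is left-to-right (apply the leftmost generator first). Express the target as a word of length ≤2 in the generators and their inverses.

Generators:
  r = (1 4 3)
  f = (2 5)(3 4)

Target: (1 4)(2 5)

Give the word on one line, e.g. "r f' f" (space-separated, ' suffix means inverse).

r' f'

  after r': (1 3 4)
  after f': (1 4)(2 5)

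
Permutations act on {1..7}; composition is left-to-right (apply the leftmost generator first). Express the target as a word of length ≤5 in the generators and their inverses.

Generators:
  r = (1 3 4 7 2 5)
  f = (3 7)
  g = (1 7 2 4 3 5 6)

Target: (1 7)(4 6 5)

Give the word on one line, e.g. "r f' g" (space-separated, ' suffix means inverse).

  after r': (1 5 2 7 4 3)
  after r': (1 2 4)(3 5 7)
  after f: (1 2 4)(3 5)
  after g': (1 7)(4 6 5)

r' r' f g'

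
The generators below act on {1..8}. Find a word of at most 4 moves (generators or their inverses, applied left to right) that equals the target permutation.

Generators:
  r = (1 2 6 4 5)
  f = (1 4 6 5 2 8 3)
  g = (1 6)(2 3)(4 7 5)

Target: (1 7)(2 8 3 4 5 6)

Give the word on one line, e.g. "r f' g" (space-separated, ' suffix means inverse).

g f' g

  after g: (1 6)(2 3)(4 7 5)
  after f': (1 4 7 6 3 5)(2 8)
  after g: (1 7)(2 8 3 4 5 6)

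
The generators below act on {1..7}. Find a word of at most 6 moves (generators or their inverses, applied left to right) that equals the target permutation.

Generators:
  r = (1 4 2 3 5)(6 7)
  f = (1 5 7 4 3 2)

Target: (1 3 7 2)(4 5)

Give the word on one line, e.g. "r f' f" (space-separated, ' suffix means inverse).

f r r f

  after f: (1 5 7 4 3 2)
  after r: (2 4 5 6 7)
  after r: (1 4)(3 5 7)
  after f: (1 3 7 2)(4 5)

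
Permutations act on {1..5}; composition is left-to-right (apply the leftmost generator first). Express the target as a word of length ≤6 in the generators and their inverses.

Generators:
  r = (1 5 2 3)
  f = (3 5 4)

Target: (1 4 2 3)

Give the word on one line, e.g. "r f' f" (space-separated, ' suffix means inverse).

f' f' r' f f

  after f': (3 4 5)
  after f': (3 5 4)
  after r': (1 3)(2 5 4)
  after f: (1 5 3)(2 4)
  after f: (1 4 2 3)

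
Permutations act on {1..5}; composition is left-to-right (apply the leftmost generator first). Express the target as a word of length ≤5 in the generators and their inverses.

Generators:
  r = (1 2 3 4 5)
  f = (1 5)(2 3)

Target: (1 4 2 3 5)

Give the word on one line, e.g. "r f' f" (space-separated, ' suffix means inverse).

  after r: (1 2 3 4 5)
  after f': (1 3 4)
  after r: (1 4 2 3 5)
  after f: (1 4 3)
  after f: (1 4 2 3 5)

r f' r f f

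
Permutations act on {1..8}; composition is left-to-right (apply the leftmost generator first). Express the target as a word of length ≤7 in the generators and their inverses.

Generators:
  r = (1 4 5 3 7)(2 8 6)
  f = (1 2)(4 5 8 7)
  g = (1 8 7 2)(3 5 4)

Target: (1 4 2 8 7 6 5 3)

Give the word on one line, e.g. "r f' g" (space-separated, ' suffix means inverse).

  after r: (1 4 5 3 7)(2 8 6)
  after g': (1 5 4 3 8 6 7 2)
  after r: (1 3 6)(2 4 7 8)
  after r: (1 7 6 4)(2 5 3)
  after f: (1 4 2 8 7 6 5 3)

r g' r r f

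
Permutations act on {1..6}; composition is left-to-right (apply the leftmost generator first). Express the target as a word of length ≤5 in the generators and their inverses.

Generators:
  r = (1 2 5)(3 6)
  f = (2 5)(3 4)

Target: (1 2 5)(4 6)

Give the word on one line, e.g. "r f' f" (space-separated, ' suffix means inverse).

f' r' f'

  after f': (2 5)(3 4)
  after r': (1 5)(3 4 6)
  after f': (1 2 5)(4 6)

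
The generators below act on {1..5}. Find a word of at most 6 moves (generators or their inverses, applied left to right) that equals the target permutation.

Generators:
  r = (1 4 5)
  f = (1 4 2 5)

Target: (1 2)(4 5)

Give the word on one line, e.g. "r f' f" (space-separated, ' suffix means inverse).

f' f' r' r' r'

  after f': (1 5 2 4)
  after f': (1 2)(4 5)
  after r': (1 2 5)
  after r': (1 2 4)
  after r': (1 2)(4 5)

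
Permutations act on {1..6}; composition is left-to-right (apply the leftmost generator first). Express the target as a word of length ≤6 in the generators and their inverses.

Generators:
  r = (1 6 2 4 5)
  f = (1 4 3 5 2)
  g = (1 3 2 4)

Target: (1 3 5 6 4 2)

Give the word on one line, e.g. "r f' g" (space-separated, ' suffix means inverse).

  after r: (1 6 2 4 5)
  after f': (1 6 5 2)(3 4)
  after r': (2 5 6 4 3)
  after f': (1 2 3 5 6)
  after g': (1 3 5 6 4 2)

r f' r' f' g'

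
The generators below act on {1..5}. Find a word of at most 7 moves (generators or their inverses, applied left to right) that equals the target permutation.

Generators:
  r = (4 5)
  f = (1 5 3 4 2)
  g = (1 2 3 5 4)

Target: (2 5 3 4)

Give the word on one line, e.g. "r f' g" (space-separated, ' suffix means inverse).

  after f: (1 5 3 4 2)
  after f: (1 3 2 5 4)
  after g': (1 2 3)
  after f: (2 4)(3 5)
  after r': (2 5 3 4)

f f g' f r'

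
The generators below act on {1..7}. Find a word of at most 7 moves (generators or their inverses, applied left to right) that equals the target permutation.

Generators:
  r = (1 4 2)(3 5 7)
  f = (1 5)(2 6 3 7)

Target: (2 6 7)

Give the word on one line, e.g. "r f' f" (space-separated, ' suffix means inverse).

r' f' f' r f

  after r': (1 2 4)(3 7 5)
  after f': (1 7)(2 4 5 6)
  after f': (1 3 6 7 5 2 4)
  after r: (1 5)(3 6)
  after f: (2 6 7)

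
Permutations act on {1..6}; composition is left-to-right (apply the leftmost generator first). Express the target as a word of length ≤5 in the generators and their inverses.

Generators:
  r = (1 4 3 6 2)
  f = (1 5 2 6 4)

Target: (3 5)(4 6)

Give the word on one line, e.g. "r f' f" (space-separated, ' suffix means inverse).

r f' f' r

  after r: (1 4 3 6 2)
  after f': (1 6 5)(2 4 3)
  after f': (1 2 6)(3 5 4)
  after r: (3 5)(4 6)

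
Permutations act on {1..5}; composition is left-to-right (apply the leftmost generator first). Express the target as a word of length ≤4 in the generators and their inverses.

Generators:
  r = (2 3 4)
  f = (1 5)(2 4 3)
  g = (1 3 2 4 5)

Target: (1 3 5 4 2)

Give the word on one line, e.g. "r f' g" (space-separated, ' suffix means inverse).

g' g' r r

  after g': (1 5 4 2 3)
  after g': (1 4 3 5 2)
  after r: (1 2)(3 5)
  after r: (1 3 5 4 2)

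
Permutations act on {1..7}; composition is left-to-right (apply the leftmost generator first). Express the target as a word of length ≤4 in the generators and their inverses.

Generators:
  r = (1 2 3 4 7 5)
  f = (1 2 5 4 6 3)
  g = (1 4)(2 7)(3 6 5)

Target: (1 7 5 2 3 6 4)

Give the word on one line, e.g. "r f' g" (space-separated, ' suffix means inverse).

  after f: (1 2 5 4 6 3)
  after g': (1 7 2 6 5)(3 4)
  after f: (1 7 5 2 3 6 4)

f g' f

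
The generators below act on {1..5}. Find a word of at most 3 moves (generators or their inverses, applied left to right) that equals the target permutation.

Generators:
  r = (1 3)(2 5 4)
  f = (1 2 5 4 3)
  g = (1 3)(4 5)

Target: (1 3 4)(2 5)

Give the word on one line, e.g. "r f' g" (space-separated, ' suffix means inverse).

  after g': (1 3)(4 5)
  after r': (2 4)
  after f': (1 3 4)(2 5)

g' r' f'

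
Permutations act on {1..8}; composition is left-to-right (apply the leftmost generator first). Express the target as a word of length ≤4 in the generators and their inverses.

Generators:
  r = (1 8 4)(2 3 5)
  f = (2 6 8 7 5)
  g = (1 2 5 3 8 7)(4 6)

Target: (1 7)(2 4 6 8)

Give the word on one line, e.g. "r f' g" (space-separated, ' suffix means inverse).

g' r'

  after g': (1 7 8 3 5 2)(4 6)
  after r': (1 7)(2 4 6 8)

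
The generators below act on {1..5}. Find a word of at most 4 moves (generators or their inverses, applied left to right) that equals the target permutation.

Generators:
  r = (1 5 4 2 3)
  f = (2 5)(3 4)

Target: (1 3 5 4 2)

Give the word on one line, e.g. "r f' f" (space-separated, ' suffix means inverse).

  after f': (2 5)(3 4)
  after r': (1 3 5 4 2)

f' r'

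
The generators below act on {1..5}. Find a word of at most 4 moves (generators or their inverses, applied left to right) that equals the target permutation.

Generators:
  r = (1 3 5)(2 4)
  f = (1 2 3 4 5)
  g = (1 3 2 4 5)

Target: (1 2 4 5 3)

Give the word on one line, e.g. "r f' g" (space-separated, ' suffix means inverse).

r f' g r

  after r: (1 3 5)(2 4)
  after f': (1 2 3 4)
  after g: (1 4 3 5)
  after r: (1 2 4 5 3)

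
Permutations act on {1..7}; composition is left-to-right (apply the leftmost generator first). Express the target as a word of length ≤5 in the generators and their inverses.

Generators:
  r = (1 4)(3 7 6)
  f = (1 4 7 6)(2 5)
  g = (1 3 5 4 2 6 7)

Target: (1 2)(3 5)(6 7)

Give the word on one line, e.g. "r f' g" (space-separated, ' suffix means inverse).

  after r': (1 4)(3 6 7)
  after g': (1 5 3 2 4 7)
  after f': (1 2)(3 5)(6 7)

r' g' f'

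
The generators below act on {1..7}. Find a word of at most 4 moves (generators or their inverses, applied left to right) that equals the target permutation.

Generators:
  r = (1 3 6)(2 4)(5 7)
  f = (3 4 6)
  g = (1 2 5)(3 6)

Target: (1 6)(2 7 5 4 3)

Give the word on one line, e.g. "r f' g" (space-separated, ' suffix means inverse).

g f' r f

  after g: (1 2 5)(3 6)
  after f': (1 2 5)(3 4)
  after r: (1 4 6)(2 7 5 3)
  after f: (1 6)(2 7 5 4 3)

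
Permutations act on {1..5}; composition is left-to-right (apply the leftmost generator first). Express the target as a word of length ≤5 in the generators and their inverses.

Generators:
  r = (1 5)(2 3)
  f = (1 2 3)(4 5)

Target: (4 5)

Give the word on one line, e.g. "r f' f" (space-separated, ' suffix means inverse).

  after f: (1 2 3)(4 5)
  after f: (1 3 2)
  after f: (4 5)

f f f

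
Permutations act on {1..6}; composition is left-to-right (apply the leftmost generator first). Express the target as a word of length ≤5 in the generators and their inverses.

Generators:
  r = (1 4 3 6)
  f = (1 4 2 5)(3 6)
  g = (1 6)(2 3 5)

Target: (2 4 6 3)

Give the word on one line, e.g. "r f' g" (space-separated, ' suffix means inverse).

r g' f' r f'

  after r: (1 4 3 6)
  after g': (1 4 2 5 3)
  after f': (3 5 6)
  after r: (1 4 3 5)
  after f': (2 4 6 3)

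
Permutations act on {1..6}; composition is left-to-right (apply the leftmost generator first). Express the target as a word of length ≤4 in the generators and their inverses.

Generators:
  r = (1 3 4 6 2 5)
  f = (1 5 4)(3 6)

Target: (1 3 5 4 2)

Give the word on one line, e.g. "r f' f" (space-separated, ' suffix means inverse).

  after r': (1 5 2 6 4 3)
  after f: (1 4 6)(2 3 5)
  after r: (1 6 3)(2 4)
  after f: (1 3 5 4 2)

r' f r f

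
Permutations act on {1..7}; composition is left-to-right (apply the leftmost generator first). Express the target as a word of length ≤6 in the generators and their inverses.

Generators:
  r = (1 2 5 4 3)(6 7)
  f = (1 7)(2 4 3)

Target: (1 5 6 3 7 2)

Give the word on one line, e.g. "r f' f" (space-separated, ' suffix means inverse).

  after r: (1 2 5 4 3)(6 7)
  after f: (1 4 2 5 3 7 6)
  after r: (1 3 6 2 4 5)
  after f: (1 2 3 6 4 5 7)
  after r: (1 5 6 3 7 2)

r f r f r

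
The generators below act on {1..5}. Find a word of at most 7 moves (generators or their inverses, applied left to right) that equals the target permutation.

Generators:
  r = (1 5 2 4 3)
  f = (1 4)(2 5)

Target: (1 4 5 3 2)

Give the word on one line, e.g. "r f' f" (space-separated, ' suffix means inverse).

  after r: (1 5 2 4 3)
  after f': (1 2)(3 4)
  after r': (1 5)(2 3)
  after f': (1 2 3 5 4)
  after r: (1 4 5 3 2)

r f' r' f' r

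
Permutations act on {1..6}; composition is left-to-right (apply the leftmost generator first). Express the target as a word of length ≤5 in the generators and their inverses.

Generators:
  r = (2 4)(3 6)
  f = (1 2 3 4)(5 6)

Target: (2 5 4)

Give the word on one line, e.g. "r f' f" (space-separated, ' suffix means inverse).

f r' f

  after f: (1 2 3 4)(5 6)
  after r': (1 4)(2 6 5 3)
  after f: (2 5 4)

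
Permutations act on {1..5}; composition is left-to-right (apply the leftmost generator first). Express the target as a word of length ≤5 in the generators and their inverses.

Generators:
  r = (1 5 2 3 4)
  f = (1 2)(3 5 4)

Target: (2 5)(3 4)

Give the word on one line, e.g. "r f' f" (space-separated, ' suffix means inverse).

  after r': (1 4 3 2 5)
  after f': (1 5 2 3)
  after f': (1 3 2 4 5)
  after r: (1 4 2)
  after r: (2 5)(3 4)

r' f' f' r r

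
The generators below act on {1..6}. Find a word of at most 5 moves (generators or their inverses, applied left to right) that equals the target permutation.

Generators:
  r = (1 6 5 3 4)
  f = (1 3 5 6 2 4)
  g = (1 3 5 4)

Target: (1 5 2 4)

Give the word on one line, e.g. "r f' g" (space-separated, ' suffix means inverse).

g f' r' g'

  after g: (1 3 5 4)
  after f': (2 6 5)
  after r': (1 4 3 5 2)
  after g': (1 5 2 4)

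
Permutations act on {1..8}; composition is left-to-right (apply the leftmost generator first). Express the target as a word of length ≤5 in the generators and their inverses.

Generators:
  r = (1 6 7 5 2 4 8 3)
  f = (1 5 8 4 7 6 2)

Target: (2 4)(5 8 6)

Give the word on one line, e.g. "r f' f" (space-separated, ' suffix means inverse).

r' r' f' r f

  after r': (1 3 8 4 2 5 7 6)
  after r': (1 8 2 7)(3 4 5 6)
  after f': (1 5 7 2 4)(3 8 6)
  after r: (1 2 8 7 4 6)
  after f: (2 4)(5 8 6)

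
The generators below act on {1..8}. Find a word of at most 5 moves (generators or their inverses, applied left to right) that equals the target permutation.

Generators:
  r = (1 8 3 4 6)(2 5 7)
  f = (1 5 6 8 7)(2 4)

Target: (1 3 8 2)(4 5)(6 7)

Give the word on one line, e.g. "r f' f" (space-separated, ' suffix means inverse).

r r f

  after r: (1 8 3 4 6)(2 5 7)
  after r: (1 3 6 8 4)(2 7 5)
  after f: (1 3 8 2)(4 5)(6 7)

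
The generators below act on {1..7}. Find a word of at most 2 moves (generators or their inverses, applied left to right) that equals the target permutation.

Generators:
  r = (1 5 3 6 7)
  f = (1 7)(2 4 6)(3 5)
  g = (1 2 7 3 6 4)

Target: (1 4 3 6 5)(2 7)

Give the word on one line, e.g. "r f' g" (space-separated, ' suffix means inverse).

  after g': (1 4 6 3 7 2)
  after r': (1 4 3 6 5)(2 7)

g' r'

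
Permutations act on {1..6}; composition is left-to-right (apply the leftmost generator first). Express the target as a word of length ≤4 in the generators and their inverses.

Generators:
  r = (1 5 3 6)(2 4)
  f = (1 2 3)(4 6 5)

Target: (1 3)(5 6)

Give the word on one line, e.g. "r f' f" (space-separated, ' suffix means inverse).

  after r': (1 6 3 5)(2 4)
  after r': (1 3)(5 6)

r' r'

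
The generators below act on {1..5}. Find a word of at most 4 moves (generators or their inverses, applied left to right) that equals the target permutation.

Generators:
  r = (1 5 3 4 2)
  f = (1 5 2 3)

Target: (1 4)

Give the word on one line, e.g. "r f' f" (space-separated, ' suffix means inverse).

  after f: (1 5 2 3)
  after r: (1 3 5)(2 4)
  after r: (1 4)

f r r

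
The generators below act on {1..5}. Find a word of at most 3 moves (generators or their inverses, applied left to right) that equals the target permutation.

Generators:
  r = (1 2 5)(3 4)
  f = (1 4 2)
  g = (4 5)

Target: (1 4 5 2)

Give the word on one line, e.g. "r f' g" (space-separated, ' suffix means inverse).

g' f' f'

  after g': (4 5)
  after f': (1 2 4 5)
  after f': (1 4 5 2)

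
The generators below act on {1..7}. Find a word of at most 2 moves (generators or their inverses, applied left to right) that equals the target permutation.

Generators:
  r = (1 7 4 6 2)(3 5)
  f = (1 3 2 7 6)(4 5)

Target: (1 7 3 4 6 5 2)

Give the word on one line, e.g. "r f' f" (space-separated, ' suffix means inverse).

r' f

  after r': (1 2 6 4 7)(3 5)
  after f: (1 7 3 4 6 5 2)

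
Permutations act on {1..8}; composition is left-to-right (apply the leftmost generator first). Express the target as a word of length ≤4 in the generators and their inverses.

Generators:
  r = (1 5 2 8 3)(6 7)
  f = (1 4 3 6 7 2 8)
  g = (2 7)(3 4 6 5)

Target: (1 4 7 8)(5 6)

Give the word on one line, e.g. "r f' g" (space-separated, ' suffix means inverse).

  after g: (2 7)(3 4 6 5)
  after f: (1 4 7 8)(5 6)

g f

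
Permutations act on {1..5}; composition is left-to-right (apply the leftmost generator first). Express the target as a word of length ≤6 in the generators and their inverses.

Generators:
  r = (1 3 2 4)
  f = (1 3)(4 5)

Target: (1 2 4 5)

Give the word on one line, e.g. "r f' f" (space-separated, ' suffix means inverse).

  after f: (1 3)(4 5)
  after r: (1 2 4 5)
  after f': (1 2 5 3)
  after f': (1 2 4 5)

f r f' f'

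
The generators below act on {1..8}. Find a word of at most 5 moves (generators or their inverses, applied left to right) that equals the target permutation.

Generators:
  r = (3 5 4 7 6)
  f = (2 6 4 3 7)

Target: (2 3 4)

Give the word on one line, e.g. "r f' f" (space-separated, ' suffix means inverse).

  after r: (3 5 4 7 6)
  after f: (2 6 7 4)(3 5)
  after r: (2 3 4)

r f r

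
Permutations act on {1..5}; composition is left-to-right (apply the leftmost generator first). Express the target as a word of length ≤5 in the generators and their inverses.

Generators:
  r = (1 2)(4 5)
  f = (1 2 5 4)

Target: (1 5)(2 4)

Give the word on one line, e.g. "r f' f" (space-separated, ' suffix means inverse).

f r f' r'

  after f: (1 2 5 4)
  after r: (2 4)
  after f': (1 4)(2 5)
  after r': (1 5)(2 4)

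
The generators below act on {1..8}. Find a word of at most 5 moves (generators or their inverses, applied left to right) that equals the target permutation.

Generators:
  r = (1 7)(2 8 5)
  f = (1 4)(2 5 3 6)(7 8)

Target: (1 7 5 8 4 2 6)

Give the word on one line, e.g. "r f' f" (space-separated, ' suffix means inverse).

f r f' r'

  after f: (1 4)(2 5 3 6)(7 8)
  after r: (1 4 7 5 3 6 8)
  after f': (2 6 7)(4 8)
  after r': (1 7 5 8 4 2 6)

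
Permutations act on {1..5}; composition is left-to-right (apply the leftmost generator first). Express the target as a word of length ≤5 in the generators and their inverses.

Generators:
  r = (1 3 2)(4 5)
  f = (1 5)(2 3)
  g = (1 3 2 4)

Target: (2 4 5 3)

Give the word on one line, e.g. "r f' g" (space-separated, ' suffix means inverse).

g f' r' r'

  after g: (1 3 2 4)
  after f': (1 2 4 5)
  after r': (1 3)(2 5)
  after r': (2 4 5 3)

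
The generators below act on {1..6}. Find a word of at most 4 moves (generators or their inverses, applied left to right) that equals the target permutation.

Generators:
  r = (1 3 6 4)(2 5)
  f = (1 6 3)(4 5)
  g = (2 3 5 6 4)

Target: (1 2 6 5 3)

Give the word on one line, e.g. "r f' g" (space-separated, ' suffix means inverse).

  after r': (1 4 6 3)(2 5)
  after g: (1 2 6 5 3)

r' g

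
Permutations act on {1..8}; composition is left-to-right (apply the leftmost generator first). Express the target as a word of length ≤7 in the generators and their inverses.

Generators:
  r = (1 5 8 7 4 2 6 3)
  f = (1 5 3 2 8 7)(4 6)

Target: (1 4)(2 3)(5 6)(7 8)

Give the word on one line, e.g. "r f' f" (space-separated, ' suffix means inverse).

  after r': (1 3 6 2 4 7 8 5)
  after f': (1 5 7 2 6 3 4 8)
  after f': (2 4)(3 6 5 8 7)
  after f': (1 7 5 2 6)(3 4)
  after r: (1 4)(2 3)(5 6)(7 8)

r' f' f' f' r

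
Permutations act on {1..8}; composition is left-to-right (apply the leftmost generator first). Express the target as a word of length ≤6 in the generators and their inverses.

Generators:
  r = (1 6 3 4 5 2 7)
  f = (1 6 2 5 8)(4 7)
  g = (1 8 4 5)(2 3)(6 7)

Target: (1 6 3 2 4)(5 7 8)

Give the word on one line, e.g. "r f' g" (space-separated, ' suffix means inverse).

  after f: (1 6 2 5 8)(4 7)
  after r: (1 3 4)(5 8 6 7)
  after f: (1 3 7 8 2 5)(4 6)
  after r': (1 6 3 2 4)(5 7 8)

f r f r'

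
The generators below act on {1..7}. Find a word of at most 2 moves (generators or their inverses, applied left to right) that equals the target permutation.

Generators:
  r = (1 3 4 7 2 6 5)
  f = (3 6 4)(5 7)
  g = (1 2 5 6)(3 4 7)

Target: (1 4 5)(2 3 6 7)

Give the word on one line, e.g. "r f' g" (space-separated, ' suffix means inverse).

r f'

  after r: (1 3 4 7 2 6 5)
  after f': (1 4 5)(2 3 6 7)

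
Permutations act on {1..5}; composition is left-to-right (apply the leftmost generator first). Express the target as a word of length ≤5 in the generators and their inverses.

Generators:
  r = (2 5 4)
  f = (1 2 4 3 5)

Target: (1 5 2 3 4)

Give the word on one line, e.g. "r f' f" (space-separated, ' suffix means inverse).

f' r' f' f'

  after f': (1 5 3 4 2)
  after r': (1 2)(3 5)
  after f': (2 5 4)
  after f': (1 5 2 3 4)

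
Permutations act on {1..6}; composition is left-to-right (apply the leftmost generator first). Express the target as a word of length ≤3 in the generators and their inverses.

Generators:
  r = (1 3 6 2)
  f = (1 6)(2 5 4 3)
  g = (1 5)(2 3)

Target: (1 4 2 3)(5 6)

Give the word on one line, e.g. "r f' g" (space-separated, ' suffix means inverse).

g f g

  after g: (1 5)(2 3)
  after f: (1 4 3 5 6)
  after g: (1 4 2 3)(5 6)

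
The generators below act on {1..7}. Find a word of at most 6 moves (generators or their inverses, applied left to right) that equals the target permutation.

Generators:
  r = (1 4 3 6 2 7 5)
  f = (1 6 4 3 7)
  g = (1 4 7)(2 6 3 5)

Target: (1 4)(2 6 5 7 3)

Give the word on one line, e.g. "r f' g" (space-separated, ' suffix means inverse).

  after g': (1 7 4)(2 5 3 6)
  after r': (1 2 7)(4 5)
  after g: (1 6 3 5 7 4 2)
  after g: (1 3 2 4 6 5)
  after f': (1 4)(2 6 5 7 3)

g' r' g g f'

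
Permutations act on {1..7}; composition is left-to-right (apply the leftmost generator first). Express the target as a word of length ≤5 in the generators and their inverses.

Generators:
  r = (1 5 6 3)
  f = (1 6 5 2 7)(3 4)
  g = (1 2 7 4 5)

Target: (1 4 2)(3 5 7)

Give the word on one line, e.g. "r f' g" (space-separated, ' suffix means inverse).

  after r': (1 3 6 5)
  after g: (1 3 6)(2 7 4 5)
  after f: (1 4 2)(3 5 7)

r' g f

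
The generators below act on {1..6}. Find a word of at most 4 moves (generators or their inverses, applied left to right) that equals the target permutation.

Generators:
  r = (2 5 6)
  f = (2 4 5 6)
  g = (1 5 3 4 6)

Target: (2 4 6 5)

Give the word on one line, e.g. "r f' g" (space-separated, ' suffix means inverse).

  after f: (2 4 5 6)
  after r: (2 4 6 5)

f r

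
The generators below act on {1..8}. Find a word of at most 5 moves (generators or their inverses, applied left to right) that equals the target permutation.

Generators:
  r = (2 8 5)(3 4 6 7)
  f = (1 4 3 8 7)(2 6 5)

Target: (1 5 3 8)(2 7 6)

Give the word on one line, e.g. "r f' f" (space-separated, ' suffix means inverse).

f' r' f

  after f': (1 7 8 3 4)(2 5 6)
  after r': (1 6 5 4)(2 8 7)
  after f: (1 5 3 8)(2 7 6)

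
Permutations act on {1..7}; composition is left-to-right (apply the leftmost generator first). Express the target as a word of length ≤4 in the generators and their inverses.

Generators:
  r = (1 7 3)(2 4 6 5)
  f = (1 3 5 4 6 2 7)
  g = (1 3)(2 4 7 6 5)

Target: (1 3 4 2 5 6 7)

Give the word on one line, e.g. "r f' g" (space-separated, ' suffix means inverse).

f g g

  after f: (1 3 5 4 6 2 7)
  after g: (2 6 4 5 7 3)
  after g: (1 3 4 2 5 6 7)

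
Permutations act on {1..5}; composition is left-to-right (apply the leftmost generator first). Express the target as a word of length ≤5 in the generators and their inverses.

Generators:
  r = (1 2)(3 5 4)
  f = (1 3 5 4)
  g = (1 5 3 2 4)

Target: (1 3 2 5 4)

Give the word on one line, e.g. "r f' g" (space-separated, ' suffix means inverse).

r f g'

  after r: (1 2)(3 5 4)
  after f: (1 2 3 4 5)
  after g': (1 3 2 5 4)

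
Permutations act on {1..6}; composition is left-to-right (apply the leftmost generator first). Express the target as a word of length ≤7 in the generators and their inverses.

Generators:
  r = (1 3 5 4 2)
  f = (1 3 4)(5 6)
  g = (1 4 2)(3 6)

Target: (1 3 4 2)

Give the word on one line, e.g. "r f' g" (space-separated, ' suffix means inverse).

r' f g' f r

  after r': (1 2 4 5 3)
  after f: (1 2)(4 6 5)
  after g': (1 4 3 6 5)
  after f: (3 5)
  after r: (1 3 4 2)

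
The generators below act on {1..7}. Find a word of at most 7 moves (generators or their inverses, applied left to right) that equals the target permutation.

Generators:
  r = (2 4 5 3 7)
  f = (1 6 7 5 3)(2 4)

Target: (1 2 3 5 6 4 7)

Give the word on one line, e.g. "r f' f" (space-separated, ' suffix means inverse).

  after f': (1 3 5 7 6)(2 4)
  after f': (1 5 6 3 7)
  after r: (1 3 2 4 5 6 7)
  after r: (1 7)(2 5 6)(3 4)
  after r: (1 2 3 5 6 4 7)

f' f' r r r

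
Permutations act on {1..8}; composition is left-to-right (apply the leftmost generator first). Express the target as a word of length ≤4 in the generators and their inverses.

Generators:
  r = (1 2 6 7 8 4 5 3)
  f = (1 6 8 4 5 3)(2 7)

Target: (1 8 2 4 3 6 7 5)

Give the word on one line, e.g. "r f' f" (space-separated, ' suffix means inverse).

  after r': (1 3 5 4 8 7 6 2)
  after f: (2 6 7 8)
  after f: (1 6 2 8 7 4 5 3)
  after f: (1 8 2 4 3 6 7 5)

r' f f f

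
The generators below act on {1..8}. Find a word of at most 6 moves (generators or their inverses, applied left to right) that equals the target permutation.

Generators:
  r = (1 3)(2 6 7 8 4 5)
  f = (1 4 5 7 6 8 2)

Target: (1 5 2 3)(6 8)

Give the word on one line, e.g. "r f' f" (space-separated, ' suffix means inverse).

  after r': (1 3)(2 5 4 8 7 6)
  after r': (2 4 7)(5 8 6)
  after f': (1 2)(4 5 6)(7 8)
  after r': (1 5 2 3)(6 8)

r' r' f' r'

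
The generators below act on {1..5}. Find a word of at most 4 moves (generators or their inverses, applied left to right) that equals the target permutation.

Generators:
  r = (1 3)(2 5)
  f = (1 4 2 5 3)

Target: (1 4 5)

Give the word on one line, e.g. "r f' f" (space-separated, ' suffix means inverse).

r' f' r f'

  after r': (1 3)(2 5)
  after f': (1 5 4)
  after r: (1 2 5 4 3)
  after f': (1 4 5)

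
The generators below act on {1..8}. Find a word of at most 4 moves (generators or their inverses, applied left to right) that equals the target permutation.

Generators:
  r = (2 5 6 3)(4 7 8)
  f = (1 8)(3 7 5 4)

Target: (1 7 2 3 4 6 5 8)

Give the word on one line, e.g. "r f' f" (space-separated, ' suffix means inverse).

  after f: (1 8)(3 7 5 4)
  after r': (1 7 2 3 4 6 5 8)

f r'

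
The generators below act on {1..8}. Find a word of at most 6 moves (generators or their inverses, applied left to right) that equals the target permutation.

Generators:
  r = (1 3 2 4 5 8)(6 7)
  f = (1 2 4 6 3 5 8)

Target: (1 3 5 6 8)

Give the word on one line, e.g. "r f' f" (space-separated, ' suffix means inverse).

  after r: (1 3 2 4 5 8)(6 7)
  after r: (1 2 5)(3 4 8)
  after f: (1 4)(2 8 5)(3 6)
  after f: (1 6 5 4 2)
  after f: (1 3 5 6 8)

r r f f f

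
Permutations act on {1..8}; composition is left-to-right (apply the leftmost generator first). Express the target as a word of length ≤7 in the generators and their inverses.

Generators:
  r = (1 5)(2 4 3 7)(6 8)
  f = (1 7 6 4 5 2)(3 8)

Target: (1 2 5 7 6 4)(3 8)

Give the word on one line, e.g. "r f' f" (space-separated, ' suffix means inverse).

f r f r f

  after f: (1 7 6 4 5 2)(3 8)
  after r: (1 2 5 4)(3 6)(7 8)
  after f: (3 4 7)(6 8)
  after r: (1 5)(2 4)
  after f: (1 2 5 7 6 4)(3 8)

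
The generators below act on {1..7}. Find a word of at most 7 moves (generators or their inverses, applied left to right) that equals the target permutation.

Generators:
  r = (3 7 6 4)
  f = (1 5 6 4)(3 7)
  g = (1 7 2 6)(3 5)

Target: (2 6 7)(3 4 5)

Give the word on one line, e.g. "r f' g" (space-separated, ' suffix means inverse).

g f r' f r'

  after g: (1 7 2 6)(3 5)
  after f: (1 3 6 5 7 2 4)
  after r': (1 4)(2 6 5 3 7)
  after f: (2 4 5 7)
  after r': (2 6 7)(3 4 5)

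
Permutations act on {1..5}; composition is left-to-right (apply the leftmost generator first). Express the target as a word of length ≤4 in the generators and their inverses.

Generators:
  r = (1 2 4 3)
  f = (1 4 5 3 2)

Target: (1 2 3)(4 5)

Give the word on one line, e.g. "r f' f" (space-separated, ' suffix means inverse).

  after f: (1 4 5 3 2)
  after r': (1 2 3)(4 5)

f r'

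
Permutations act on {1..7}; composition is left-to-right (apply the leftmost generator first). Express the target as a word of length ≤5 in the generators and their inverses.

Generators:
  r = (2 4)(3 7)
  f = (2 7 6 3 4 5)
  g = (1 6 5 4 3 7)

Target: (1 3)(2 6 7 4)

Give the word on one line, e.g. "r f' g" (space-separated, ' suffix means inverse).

  after f': (2 5 4 3 6 7)
  after g': (1 7 2 6 3)
  after r': (1 3)(2 6 7 4)

f' g' r'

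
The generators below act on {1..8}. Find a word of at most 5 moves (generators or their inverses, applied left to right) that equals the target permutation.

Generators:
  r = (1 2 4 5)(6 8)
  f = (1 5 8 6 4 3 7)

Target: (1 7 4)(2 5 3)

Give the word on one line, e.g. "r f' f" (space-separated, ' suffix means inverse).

  after r: (1 2 4 5)(6 8)
  after f': (1 2 6 5 7 3 4)
  after r': (2 8 6 4 5 7 3)
  after f': (1 7 4)(2 5 3)

r f' r' f'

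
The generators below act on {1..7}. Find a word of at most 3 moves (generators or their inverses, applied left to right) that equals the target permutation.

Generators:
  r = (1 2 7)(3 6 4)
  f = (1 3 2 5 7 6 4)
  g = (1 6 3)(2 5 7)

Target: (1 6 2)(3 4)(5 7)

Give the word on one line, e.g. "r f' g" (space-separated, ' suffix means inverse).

  after g': (1 3 6)(2 7 5)
  after r: (1 6 2)(3 4)(5 7)

g' r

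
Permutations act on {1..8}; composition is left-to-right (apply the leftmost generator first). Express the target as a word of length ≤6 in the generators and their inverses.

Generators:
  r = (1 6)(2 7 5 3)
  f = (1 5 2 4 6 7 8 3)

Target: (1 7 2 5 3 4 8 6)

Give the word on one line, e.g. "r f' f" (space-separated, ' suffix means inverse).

f r f r' f

  after f: (1 5 2 4 6 7 8 3)
  after r: (1 3 6 5 7 8 2 4)
  after f: (2 6)(3 7)(4 5 8)
  after r': (1 6 3 2)(4 7 5 8)
  after f: (1 7 2 5 3 4 8 6)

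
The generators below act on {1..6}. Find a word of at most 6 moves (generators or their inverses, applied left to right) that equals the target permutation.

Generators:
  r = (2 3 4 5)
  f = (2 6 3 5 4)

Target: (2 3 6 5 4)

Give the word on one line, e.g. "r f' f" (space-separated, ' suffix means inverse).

  after f: (2 6 3 5 4)
  after r: (2 6 4 3)
  after f': (3 4 6 5)
  after r': (2 5)(4 6)
  after f': (2 3 6 5 4)

f r f' r' f'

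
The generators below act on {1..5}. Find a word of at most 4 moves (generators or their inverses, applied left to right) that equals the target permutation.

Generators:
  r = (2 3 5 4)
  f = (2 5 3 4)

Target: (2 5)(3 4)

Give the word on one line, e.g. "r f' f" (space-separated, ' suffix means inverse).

r r

  after r: (2 3 5 4)
  after r: (2 5)(3 4)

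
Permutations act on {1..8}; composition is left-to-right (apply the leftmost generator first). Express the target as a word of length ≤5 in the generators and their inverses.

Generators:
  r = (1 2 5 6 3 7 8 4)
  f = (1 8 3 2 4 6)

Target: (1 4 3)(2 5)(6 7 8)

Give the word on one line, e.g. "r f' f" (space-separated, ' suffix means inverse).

r' r' f' r f

  after r': (1 4 8 7 3 6 5 2)
  after r': (1 8 3 5)(2 4 7 6)
  after f': (3 5 6)(4 7)
  after r: (1 2 5 3 6 7)(4 8)
  after f: (1 4 3)(2 5)(6 7 8)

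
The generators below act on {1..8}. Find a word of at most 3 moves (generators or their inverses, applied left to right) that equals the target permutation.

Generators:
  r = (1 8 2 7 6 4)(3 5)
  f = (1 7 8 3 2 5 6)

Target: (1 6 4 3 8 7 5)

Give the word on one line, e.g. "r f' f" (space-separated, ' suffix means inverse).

  after r': (1 4 6 7 2 8)(3 5)
  after f': (1 4 5 8 6)(2 7 3)
  after r': (1 6 4 3 8 7 5)

r' f' r'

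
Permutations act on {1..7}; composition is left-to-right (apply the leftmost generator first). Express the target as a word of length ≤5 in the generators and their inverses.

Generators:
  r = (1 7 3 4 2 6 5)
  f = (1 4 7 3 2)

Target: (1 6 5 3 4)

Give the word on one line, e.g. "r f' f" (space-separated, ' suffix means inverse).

  after r': (1 5 6 2 4 3 7)
  after f: (1 5 6)(2 7 4)
  after r': (1 6 5 2)(3 7)
  after f': (1 6 5 3 4)

r' f r' f'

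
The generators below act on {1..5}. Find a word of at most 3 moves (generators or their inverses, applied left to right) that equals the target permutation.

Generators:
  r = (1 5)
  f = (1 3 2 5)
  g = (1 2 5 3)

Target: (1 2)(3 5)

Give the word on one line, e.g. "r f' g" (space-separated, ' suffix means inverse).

  after r': (1 5)
  after g': (1 2)(3 5)

r' g'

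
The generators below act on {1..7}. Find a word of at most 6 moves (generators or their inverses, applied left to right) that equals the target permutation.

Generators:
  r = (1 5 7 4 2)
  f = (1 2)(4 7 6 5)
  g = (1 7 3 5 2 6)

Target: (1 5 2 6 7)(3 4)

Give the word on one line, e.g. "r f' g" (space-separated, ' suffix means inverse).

f r' g' f'

  after f: (1 2)(4 7 6 5)
  after r': (1 4 5 7 6)
  after g': (1 4 3 7 2 5)
  after f': (1 5 2 6 7)(3 4)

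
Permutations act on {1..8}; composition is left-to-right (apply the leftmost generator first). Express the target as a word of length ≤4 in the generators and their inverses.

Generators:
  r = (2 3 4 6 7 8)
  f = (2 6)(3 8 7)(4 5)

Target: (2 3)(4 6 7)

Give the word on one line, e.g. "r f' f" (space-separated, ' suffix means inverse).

  after f': (2 6)(3 7 8)(4 5)
  after f': (3 8 7)
  after r: (2 3)(4 6 7)

f' f' r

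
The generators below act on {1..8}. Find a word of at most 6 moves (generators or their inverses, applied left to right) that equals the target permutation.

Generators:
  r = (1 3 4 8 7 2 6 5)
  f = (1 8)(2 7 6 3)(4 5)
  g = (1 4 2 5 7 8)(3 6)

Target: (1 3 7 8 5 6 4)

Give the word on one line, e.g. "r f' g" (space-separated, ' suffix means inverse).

  after f: (1 8)(2 7 6 3)(4 5)
  after g: (2 8 4 7 3 5)
  after r: (1 3)(2 7 4)(5 6)
  after g': (1 6 2 5 3 8 7)
  after g': (1 3 7 8 5 6 4)

f g r g' g'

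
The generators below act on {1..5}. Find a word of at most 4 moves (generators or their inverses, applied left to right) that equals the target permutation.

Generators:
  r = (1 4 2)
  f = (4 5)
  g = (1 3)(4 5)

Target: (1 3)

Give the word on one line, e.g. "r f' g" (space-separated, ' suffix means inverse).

  after g': (1 3)(4 5)
  after f: (1 3)

g' f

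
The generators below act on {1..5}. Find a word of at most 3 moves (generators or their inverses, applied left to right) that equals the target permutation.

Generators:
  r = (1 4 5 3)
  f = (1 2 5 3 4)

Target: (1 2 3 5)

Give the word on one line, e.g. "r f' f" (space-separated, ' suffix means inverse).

r f f

  after r: (1 4 5 3)
  after f: (2 5 4 3)
  after f: (1 2 3 5)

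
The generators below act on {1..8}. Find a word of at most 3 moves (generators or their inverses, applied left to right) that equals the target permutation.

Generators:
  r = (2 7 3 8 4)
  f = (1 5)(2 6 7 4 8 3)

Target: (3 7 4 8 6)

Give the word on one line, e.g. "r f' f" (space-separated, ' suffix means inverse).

f r' f'

  after f: (1 5)(2 6 7 4 8 3)
  after r': (1 5)(2 6)(3 4)(7 8)
  after f': (3 7 4 8 6)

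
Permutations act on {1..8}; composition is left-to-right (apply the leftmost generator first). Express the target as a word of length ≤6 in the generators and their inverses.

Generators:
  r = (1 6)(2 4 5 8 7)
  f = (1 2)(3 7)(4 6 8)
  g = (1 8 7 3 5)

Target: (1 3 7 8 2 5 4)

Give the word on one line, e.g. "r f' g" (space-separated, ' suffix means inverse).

  after g': (1 5 3 7 8)
  after f': (1 5 7 6 4 8 2)
  after g': (1 3 7 6 4)(2 5 8)
  after f': (1 7 4 2 5 6 8)
  after f': (1 3 7 8 2 5 4)

g' f' g' f' f'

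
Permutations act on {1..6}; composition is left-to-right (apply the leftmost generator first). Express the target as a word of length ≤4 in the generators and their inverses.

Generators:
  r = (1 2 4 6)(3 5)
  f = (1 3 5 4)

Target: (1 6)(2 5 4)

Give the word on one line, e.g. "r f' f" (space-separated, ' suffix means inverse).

r f' r' r'

  after r: (1 2 4 6)(3 5)
  after f': (1 2 5)(4 6)
  after r': (2 3 5 6)
  after r': (1 6)(2 5 4)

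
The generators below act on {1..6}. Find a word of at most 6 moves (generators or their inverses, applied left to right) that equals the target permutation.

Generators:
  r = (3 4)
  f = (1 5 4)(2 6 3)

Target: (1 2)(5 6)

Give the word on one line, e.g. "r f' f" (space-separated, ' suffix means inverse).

  after f: (1 5 4)(2 6 3)
  after r': (1 5 3 2 6 4)
  after f: (1 4 5 2 3 6)
  after r': (1 3 6)(2 4 5)
  after f: (1 2)(5 6)

f r' f r' f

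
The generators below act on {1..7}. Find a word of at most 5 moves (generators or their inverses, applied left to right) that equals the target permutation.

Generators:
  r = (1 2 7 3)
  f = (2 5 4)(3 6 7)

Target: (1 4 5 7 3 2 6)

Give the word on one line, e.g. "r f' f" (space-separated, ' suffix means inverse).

r f' r' r' r'

  after r: (1 2 7 3)
  after f': (1 4 5 2 6 3)
  after r': (1 4 5)(2 6 7)
  after r': (1 4 5 3 7)(2 6)
  after r': (1 4 5 7 3 2 6)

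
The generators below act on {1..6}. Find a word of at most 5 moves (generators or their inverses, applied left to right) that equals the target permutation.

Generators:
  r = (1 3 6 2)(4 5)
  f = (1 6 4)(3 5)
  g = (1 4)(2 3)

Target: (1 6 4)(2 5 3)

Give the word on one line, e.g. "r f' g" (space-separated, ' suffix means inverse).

  after r': (1 2 6 3)(4 5)
  after f': (1 2)(3 4)(5 6)
  after f': (1 2 4 5)(3 6)
  after r': (1 6)(2 5)
  after g': (1 6 4)(2 5 3)

r' f' f' r' g'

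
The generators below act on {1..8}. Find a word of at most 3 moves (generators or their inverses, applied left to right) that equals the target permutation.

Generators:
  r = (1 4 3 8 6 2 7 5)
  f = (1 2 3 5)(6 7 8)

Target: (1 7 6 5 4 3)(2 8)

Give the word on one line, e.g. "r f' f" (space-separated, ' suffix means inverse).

  after f: (1 2 3 5)(6 7 8)
  after r: (1 7 6 5 4 3)(2 8)

f r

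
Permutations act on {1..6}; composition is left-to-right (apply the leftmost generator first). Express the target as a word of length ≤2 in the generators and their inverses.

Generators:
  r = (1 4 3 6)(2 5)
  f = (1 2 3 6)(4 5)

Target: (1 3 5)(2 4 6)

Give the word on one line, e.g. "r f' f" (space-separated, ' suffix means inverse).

r' f'

  after r': (1 6 3 4)(2 5)
  after f': (1 3 5)(2 4 6)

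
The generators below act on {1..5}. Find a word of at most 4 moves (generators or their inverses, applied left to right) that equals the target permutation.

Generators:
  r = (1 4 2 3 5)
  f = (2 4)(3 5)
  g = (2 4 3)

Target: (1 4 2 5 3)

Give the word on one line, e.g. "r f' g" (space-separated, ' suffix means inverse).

r' r' r' g

  after r': (1 5 3 2 4)
  after r': (1 3 4 5 2)
  after r': (1 2 5 4 3)
  after g: (1 4 2 5 3)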